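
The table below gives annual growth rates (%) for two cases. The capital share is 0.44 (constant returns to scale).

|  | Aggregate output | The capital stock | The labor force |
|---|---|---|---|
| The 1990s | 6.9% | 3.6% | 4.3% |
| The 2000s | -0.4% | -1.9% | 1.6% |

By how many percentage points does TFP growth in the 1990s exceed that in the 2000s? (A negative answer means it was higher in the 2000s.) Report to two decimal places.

Labor's share = 1 − 0.44 = 0.56.
The 1990s: TFP = 6.9 − 1.584 − 2.408 = 2.908%.
The 2000s: TFP = -0.4 + 0.836 − 0.896 = -0.46%.
Difference = 2.908 − (-0.46) = 3.368 pp.

3.37 percentage points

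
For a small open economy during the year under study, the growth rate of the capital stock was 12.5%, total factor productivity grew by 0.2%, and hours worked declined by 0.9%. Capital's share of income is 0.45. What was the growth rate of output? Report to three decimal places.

Labor's share = 1 − 0.45 = 0.55.
The capital stock: 0.45 × 12.5 = 5.625 pp.
Hours worked: 0.55 × (-0.9) = -0.495 pp.
Output growth = 0.2 + 5.13 = 5.33%.

5.330%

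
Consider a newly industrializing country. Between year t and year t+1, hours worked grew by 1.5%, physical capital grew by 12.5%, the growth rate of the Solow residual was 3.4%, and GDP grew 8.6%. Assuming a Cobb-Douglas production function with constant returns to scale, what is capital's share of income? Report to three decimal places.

gY = gA + α·gK + (1−α)·gL, so gY − gA − gL = α(gK − gL).
8.6 − 3.4 − 1.5 = α × (12.5 − 1.5).
3.7 = 11 α, so α = 0.33636.

0.336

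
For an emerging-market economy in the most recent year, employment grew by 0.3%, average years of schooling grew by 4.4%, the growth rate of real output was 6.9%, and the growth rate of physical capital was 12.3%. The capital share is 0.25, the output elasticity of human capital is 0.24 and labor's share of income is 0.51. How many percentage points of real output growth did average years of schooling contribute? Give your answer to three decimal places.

1.056 pp

Contribution = share × growth = 0.24 × 4.4 = 1.056 pp.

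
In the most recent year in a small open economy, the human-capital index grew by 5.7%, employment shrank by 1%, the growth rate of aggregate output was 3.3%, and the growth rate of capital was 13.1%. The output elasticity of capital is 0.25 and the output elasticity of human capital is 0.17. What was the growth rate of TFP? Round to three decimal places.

Labor's share = 1 − 0.25 − 0.17 = 0.58.
Capital: 0.25 × 13.1 = 3.275 pp.
The human-capital index: 0.17 × 5.7 = 0.969 pp.
Employment: 0.58 × (-1) = -0.58 pp.
TFP growth = 3.3 − 3.664 = -0.364%.

-0.364%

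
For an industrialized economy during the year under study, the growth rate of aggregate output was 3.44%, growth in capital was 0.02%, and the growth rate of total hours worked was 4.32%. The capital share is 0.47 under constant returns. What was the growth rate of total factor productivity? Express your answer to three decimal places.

Labor's share = 1 − 0.47 = 0.53.
Capital: 0.47 × 0.02 = 0.0094 pp.
Total hours worked: 0.53 × 4.32 = 2.2896 pp.
TFP growth = 3.44 − 2.299 = 1.141%.

1.141%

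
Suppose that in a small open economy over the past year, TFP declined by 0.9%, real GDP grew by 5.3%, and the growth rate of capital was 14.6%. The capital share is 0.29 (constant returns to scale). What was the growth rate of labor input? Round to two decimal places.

2.77%

Labor's share = 1 − 0.29 = 0.71.
gY = gA + 0.29×14.6 + 0.71×g.
0.71×g = 5.3 + 0.9 − 4.234 = 1.966.
g = 1.966 / 0.71 = 2.769%.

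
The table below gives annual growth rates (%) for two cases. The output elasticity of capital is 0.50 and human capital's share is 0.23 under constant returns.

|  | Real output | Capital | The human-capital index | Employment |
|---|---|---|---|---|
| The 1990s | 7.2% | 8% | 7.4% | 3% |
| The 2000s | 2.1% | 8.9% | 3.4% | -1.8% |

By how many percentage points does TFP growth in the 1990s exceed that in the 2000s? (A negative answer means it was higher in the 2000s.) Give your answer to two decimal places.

3.33 percentage points

Labor's share = 1 − 0.5 − 0.23 = 0.27.
The 1990s: TFP = 7.2 − 4 − 1.702 − 0.81 = 0.688%.
The 2000s: TFP = 2.1 − 4.45 − 0.782 + 0.486 = -2.646%.
Difference = 0.688 − (-2.646) = 3.334 pp.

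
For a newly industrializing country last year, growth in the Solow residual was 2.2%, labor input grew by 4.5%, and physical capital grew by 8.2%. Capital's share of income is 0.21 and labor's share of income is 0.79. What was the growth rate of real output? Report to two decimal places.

Real output grew 7.48%.

Labor's share = 1 − 0.21 = 0.79.
Physical capital: 0.21 × 8.2 = 1.722 pp.
Labor input: 0.79 × 4.5 = 3.555 pp.
Output growth = 2.2 + 5.277 = 7.477%.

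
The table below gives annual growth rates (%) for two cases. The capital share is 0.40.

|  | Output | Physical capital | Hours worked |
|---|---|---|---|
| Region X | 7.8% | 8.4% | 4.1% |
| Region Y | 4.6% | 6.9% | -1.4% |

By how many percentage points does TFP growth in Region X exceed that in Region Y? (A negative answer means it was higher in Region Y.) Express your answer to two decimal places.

-0.70 percentage points

Labor's share = 1 − 0.4 = 0.6.
Region X: TFP = 7.8 − 3.36 − 2.46 = 1.98%.
Region Y: TFP = 4.6 − 2.76 + 0.84 = 2.68%.
Difference = 1.98 − (2.68) = -0.7 pp.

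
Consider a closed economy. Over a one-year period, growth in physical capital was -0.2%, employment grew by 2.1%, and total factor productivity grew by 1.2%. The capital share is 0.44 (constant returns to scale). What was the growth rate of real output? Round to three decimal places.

Real output grew 2.288%.

Labor's share = 1 − 0.44 = 0.56.
Physical capital: 0.44 × (-0.2) = -0.088 pp.
Employment: 0.56 × 2.1 = 1.176 pp.
Output growth = 1.2 + 1.088 = 2.288%.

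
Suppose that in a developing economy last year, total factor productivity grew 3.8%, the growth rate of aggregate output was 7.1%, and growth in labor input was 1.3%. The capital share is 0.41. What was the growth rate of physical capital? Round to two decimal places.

6.18%

Labor's share = 1 − 0.41 = 0.59.
gY = gA + 0.59×1.3 + 0.41×g.
0.41×g = 7.1 − 3.8 − 0.767 = 2.533.
g = 2.533 / 0.41 = 6.178%.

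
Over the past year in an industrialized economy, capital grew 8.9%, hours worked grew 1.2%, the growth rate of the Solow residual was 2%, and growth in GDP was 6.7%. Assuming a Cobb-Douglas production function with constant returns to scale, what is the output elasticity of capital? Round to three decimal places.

gY = gA + α·gK + (1−α)·gL, so gY − gA − gL = α(gK − gL).
6.7 − 2 − 1.2 = α × (8.9 − 1.2).
3.5 = 7.7 α, so α = 0.45455.

0.455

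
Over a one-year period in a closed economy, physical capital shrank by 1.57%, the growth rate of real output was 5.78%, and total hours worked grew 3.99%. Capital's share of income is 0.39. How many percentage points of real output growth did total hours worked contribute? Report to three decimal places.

2.434 pp

Labor's share = 1 − 0.39 = 0.61.
Contribution = share × growth = 0.61 × 3.99 = 2.4339 pp.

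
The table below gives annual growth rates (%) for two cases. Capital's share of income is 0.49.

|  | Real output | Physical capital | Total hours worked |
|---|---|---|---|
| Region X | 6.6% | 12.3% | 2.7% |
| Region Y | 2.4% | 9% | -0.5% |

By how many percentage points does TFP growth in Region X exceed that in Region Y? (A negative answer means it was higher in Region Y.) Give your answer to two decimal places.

0.95 percentage points

Labor's share = 1 − 0.49 = 0.51.
Region X: TFP = 6.6 − 6.027 − 1.377 = -0.804%.
Region Y: TFP = 2.4 − 4.41 + 0.255 = -1.755%.
Difference = -0.804 − (-1.755) = 0.951 pp.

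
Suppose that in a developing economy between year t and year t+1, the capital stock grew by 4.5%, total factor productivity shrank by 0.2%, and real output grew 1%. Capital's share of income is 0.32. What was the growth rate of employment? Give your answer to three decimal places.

-0.353%

Labor's share = 1 − 0.32 = 0.68.
gY = gA + 0.32×4.5 + 0.68×g.
0.68×g = 1 + 0.2 − 1.44 = -0.24.
g = -0.24 / 0.68 = -0.35294%.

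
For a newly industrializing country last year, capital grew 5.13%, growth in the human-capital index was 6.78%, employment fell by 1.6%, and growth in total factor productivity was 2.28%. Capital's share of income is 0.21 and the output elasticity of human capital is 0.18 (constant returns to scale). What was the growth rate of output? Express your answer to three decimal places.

Labor's share = 1 − 0.21 − 0.18 = 0.61.
Capital: 0.21 × 5.13 = 1.0773 pp.
The human-capital index: 0.18 × 6.78 = 1.2204 pp.
Employment: 0.61 × (-1.6) = -0.976 pp.
Output growth = 2.28 + 1.3217 = 3.6017%.

Output grew 3.602%.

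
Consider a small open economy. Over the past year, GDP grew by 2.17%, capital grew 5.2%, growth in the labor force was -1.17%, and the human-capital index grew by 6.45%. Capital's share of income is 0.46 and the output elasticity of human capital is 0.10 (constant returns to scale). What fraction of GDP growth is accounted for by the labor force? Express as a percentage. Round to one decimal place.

Labor's share = 1 − 0.46 − 0.1 = 0.44.
The labor force contributed 0.44 × (-1.17) = -0.5148 pp.
Share of growth = -0.5148 / 2.17 × 100 = -23.724%.

-23.7%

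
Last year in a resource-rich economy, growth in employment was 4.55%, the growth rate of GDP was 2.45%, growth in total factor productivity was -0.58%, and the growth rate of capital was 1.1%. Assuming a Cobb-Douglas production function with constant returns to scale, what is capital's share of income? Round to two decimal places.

Capital's share of income is 0.44.

gY = gA + α·gK + (1−α)·gL, so gY − gA − gL = α(gK − gL).
2.45 + 0.58 − 4.55 = α × (1.1 − 4.55).
-1.52 = -3.45 α, so α = 0.4406.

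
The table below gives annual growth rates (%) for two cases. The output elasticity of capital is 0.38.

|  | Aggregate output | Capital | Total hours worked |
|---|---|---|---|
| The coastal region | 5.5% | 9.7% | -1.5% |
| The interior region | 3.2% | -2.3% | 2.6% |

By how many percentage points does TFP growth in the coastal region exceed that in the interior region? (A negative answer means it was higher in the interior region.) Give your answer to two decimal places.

0.28 percentage points

Labor's share = 1 − 0.38 = 0.62.
The coastal region: TFP = 5.5 − 3.686 + 0.93 = 2.744%.
The interior region: TFP = 3.2 + 0.874 − 1.612 = 2.462%.
Difference = 2.744 − (2.462) = 0.282 pp.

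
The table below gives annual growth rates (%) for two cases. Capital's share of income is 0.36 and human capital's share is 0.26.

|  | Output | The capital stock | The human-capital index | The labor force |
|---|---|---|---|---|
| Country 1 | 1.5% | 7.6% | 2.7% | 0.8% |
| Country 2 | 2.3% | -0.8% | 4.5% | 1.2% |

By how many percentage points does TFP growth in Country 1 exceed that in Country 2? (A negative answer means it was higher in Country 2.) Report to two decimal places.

Labor's share = 1 − 0.36 − 0.26 = 0.38.
Country 1: TFP = 1.5 − 2.736 − 0.702 − 0.304 = -2.242%.
Country 2: TFP = 2.3 + 0.288 − 1.17 − 0.456 = 0.962%.
Difference = -2.242 − (0.962) = -3.204 pp.

-3.20 percentage points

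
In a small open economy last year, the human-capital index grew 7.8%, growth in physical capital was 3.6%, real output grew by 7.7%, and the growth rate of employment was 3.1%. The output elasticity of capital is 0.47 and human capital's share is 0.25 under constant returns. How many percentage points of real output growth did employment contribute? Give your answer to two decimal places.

0.87

Labor's share = 1 − 0.47 − 0.25 = 0.28.
Contribution = share × growth = 0.28 × 3.1 = 0.868 pp.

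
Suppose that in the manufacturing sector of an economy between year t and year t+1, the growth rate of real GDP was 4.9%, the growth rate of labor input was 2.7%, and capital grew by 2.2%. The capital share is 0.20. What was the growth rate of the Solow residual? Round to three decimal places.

Labor's share = 1 − 0.2 = 0.8.
Capital: 0.2 × 2.2 = 0.44 pp.
Labor input: 0.8 × 2.7 = 2.16 pp.
TFP growth = 4.9 − 2.6 = 2.3%.

2.300%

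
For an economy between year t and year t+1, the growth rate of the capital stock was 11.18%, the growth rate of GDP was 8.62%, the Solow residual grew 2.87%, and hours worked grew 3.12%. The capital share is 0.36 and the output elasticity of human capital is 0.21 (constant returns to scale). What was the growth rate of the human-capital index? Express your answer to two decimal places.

Labor's share = 1 − 0.36 − 0.21 = 0.43.
gY = gA + 0.36×11.18 + 0.43×3.12 + 0.21×g.
0.21×g = 8.62 − 2.87 − 5.3664 = 0.3836.
g = 0.3836 / 0.21 = 1.8267%.

The human-capital index growth was 1.83%.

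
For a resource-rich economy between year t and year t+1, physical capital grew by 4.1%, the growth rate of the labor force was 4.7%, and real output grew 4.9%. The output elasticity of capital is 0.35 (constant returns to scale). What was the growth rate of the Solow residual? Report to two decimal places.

0.41%

Labor's share = 1 − 0.35 = 0.65.
Physical capital: 0.35 × 4.1 = 1.435 pp.
The labor force: 0.65 × 4.7 = 3.055 pp.
TFP growth = 4.9 − 4.49 = 0.41%.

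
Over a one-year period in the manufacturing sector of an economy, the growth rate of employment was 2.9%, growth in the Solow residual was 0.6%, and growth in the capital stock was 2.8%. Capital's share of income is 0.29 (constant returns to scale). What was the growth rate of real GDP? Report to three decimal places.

3.471%

Labor's share = 1 − 0.29 = 0.71.
The capital stock: 0.29 × 2.8 = 0.812 pp.
Employment: 0.71 × 2.9 = 2.059 pp.
Output growth = 0.6 + 2.871 = 3.471%.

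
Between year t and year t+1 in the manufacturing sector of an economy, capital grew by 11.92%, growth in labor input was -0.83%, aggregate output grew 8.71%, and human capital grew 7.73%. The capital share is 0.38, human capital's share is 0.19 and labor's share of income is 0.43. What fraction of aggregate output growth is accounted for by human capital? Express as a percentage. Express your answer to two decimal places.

Human capital accounted for 16.86% of growth.

Human capital contributed 0.19 × 7.73 = 1.4687 pp.
Share of growth = 1.4687 / 8.71 × 100 = 16.8622%.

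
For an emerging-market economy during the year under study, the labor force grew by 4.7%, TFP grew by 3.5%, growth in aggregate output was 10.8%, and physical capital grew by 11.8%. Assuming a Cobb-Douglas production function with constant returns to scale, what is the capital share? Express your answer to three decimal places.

gY = gA + α·gK + (1−α)·gL, so gY − gA − gL = α(gK − gL).
10.8 − 3.5 − 4.7 = α × (11.8 − 4.7).
2.6 = 7.1 α, so α = 0.3662.

The capital share is 0.366.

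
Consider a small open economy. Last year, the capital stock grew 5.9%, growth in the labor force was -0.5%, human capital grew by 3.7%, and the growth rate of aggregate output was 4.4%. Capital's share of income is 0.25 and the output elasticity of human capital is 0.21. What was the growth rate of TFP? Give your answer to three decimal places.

TFP grew 2.418%.

Labor's share = 1 − 0.25 − 0.21 = 0.54.
The capital stock: 0.25 × 5.9 = 1.475 pp.
Human capital: 0.21 × 3.7 = 0.777 pp.
The labor force: 0.54 × (-0.5) = -0.27 pp.
TFP growth = 4.4 − 1.982 = 2.418%.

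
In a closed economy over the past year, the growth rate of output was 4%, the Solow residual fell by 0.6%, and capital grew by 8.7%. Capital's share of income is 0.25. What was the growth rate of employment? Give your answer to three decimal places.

3.233%

Labor's share = 1 − 0.25 = 0.75.
gY = gA + 0.25×8.7 + 0.75×g.
0.75×g = 4 + 0.6 − 2.175 = 2.425.
g = 2.425 / 0.75 = 3.23333%.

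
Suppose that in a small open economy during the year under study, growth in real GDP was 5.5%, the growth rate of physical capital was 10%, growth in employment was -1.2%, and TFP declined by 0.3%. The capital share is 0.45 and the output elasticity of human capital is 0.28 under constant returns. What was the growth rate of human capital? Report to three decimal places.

Labor's share = 1 − 0.45 − 0.28 = 0.27.
gY = gA + 0.45×10 + 0.27×(-1.2) + 0.28×g.
0.28×g = 5.5 + 0.3 − 4.176 = 1.624.
g = 1.624 / 0.28 = 5.8%.

5.800%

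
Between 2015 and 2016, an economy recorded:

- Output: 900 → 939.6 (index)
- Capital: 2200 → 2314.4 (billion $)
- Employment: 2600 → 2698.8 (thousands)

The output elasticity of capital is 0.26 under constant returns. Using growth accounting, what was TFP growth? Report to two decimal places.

Output growth = (939.6 − 900) / 900 = 4.4%.
Capital growth = (2314.4 − 2200) / 2200 = 5.2%.
Employment growth = (2698.8 − 2600) / 2600 = 3.8%.
Labor's share = 1 − 0.26 = 0.74.
Capital: 0.26 × 5.2 = 1.352 pp.
Employment: 0.74 × 3.8 = 2.812 pp.
TFP growth = 4.4 − 4.164 = 0.236%.

TFP grew 0.24%.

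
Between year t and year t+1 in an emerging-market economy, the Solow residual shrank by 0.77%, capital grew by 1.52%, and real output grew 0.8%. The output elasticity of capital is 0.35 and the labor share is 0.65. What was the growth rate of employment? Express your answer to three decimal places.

Labor's share = 1 − 0.35 = 0.65.
gY = gA + 0.35×1.52 + 0.65×g.
0.65×g = 0.8 + 0.77 − 0.532 = 1.038.
g = 1.038 / 0.65 = 1.59692%.

Employment growth was 1.597%.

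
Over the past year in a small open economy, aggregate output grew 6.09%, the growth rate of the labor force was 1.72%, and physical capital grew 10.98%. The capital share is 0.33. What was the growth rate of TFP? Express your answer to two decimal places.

Labor's share = 1 − 0.33 = 0.67.
Physical capital: 0.33 × 10.98 = 3.6234 pp.
The labor force: 0.67 × 1.72 = 1.1524 pp.
TFP growth = 6.09 − 4.7758 = 1.3142%.

TFP growth was 1.31%.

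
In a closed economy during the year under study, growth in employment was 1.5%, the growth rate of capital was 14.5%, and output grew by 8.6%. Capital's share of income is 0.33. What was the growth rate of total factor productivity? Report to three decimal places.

Labor's share = 1 − 0.33 = 0.67.
Capital: 0.33 × 14.5 = 4.785 pp.
Employment: 0.67 × 1.5 = 1.005 pp.
TFP growth = 8.6 − 5.79 = 2.81%.

2.810%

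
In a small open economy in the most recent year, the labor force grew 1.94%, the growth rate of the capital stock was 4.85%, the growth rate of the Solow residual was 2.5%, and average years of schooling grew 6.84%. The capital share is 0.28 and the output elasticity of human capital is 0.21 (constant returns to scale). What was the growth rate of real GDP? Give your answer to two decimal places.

Labor's share = 1 − 0.28 − 0.21 = 0.51.
The capital stock: 0.28 × 4.85 = 1.358 pp.
Average years of schooling: 0.21 × 6.84 = 1.4364 pp.
The labor force: 0.51 × 1.94 = 0.9894 pp.
Output growth = 2.5 + 3.7838 = 6.2838%.

6.28%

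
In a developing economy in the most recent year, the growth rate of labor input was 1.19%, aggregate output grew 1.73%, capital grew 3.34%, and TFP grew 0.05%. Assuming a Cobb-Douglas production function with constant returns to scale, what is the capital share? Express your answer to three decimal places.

The capital share is 0.228.

gY = gA + α·gK + (1−α)·gL, so gY − gA − gL = α(gK − gL).
1.73 − 0.05 − 1.19 = α × (3.34 − 1.19).
0.49 = 2.15 α, so α = 0.22791.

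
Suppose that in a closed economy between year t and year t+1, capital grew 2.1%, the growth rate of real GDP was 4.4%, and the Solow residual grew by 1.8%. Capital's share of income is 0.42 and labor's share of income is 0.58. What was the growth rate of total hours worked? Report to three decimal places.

Labor's share = 1 − 0.42 = 0.58.
gY = gA + 0.42×2.1 + 0.58×g.
0.58×g = 4.4 − 1.8 − 0.882 = 1.718.
g = 1.718 / 0.58 = 2.96207%.

2.962%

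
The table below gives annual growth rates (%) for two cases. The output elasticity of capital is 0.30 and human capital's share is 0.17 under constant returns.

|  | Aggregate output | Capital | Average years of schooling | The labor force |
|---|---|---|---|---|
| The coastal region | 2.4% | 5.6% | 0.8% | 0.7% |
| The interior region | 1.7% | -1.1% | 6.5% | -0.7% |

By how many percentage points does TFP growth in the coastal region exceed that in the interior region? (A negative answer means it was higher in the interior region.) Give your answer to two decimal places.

Labor's share = 1 − 0.3 − 0.17 = 0.53.
The coastal region: TFP = 2.4 − 1.68 − 0.136 − 0.371 = 0.213%.
The interior region: TFP = 1.7 + 0.33 − 1.105 + 0.371 = 1.296%.
Difference = 0.213 − (1.296) = -1.083 pp.

-1.08 percentage points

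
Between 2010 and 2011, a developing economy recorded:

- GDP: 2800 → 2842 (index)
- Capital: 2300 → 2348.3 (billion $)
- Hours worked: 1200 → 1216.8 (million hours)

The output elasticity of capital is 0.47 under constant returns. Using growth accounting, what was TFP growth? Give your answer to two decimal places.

GDP growth = (2842 − 2800) / 2800 = 1.5%.
Capital growth = (2348.3 − 2300) / 2300 = 2.1%.
Hours worked growth = (1216.8 − 1200) / 1200 = 1.4%.
Labor's share = 1 − 0.47 = 0.53.
Capital: 0.47 × 2.1 = 0.987 pp.
Hours worked: 0.53 × 1.4 = 0.742 pp.
TFP growth = 1.5 − 1.729 = -0.229%.

-0.23%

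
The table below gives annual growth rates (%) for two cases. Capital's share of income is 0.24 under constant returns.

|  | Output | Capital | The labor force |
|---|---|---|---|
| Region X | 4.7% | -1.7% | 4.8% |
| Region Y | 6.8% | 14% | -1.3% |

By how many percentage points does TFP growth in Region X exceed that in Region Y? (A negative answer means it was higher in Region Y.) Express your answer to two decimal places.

-2.97 percentage points

Labor's share = 1 − 0.24 = 0.76.
Region X: TFP = 4.7 + 0.408 − 3.648 = 1.46%.
Region Y: TFP = 6.8 − 3.36 + 0.988 = 4.428%.
Difference = 1.46 − (4.428) = -2.968 pp.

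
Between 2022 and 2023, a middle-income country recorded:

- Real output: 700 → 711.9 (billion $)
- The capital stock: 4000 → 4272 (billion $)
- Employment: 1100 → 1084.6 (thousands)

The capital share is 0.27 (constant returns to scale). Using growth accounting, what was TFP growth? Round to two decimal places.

0.89%

Real output growth = (711.9 − 700) / 700 = 1.7%.
The capital stock growth = (4272 − 4000) / 4000 = 6.8%.
Employment growth = (1084.6 − 1100) / 1100 = -1.4%.
Labor's share = 1 − 0.27 = 0.73.
The capital stock: 0.27 × 6.8 = 1.836 pp.
Employment: 0.73 × (-1.4) = -1.022 pp.
TFP growth = 1.7 − 0.814 = 0.886%.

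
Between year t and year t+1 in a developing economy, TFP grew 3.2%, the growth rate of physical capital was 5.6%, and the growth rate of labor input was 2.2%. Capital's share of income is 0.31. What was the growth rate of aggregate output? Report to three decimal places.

6.454%

Labor's share = 1 − 0.31 = 0.69.
Physical capital: 0.31 × 5.6 = 1.736 pp.
Labor input: 0.69 × 2.2 = 1.518 pp.
Output growth = 3.2 + 3.254 = 6.454%.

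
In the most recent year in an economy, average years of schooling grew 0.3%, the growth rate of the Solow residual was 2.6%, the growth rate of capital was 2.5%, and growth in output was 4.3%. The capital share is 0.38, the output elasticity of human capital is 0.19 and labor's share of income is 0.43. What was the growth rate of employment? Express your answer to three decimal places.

Labor's share = 1 − 0.38 − 0.19 = 0.43.
gY = gA + 0.38×2.5 + 0.19×0.3 + 0.43×g.
0.43×g = 4.3 − 2.6 − 1.007 = 0.693.
g = 0.693 / 0.43 = 1.61163%.

1.612%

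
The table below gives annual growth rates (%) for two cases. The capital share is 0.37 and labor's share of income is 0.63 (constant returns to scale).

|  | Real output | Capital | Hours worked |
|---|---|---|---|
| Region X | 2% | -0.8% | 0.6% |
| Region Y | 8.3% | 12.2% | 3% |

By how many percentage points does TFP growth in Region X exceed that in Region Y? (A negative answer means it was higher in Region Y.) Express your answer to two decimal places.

Labor's share = 1 − 0.37 = 0.63.
Region X: TFP = 2 + 0.296 − 0.378 = 1.918%.
Region Y: TFP = 8.3 − 4.514 − 1.89 = 1.896%.
Difference = 1.918 − (1.896) = 0.022 pp.

0.02 percentage points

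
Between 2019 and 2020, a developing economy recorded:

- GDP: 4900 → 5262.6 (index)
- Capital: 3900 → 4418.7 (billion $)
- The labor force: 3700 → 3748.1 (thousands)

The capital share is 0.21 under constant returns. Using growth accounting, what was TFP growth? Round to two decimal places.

GDP growth = (5262.6 − 4900) / 4900 = 7.4%.
Capital growth = (4418.7 − 3900) / 3900 = 13.3%.
The labor force growth = (3748.1 − 3700) / 3700 = 1.3%.
Labor's share = 1 − 0.21 = 0.79.
Capital: 0.21 × 13.3 = 2.793 pp.
The labor force: 0.79 × 1.3 = 1.027 pp.
TFP growth = 7.4 − 3.82 = 3.58%.

3.58%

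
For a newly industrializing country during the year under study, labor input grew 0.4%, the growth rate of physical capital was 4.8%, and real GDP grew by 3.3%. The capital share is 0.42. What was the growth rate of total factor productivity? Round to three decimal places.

1.052%

Labor's share = 1 − 0.42 = 0.58.
Physical capital: 0.42 × 4.8 = 2.016 pp.
Labor input: 0.58 × 0.4 = 0.232 pp.
TFP growth = 3.3 − 2.248 = 1.052%.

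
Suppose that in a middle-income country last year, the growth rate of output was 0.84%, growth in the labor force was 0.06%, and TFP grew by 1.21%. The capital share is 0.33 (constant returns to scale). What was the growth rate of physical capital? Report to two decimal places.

Labor's share = 1 − 0.33 = 0.67.
gY = gA + 0.67×0.06 + 0.33×g.
0.33×g = 0.84 − 1.21 − 0.0402 = -0.4102.
g = -0.4102 / 0.33 = -1.243%.

-1.24%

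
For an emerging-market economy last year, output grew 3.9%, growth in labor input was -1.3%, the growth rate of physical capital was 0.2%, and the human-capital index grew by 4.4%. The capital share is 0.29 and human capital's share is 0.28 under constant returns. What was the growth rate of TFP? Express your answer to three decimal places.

Labor's share = 1 − 0.29 − 0.28 = 0.43.
Physical capital: 0.29 × 0.2 = 0.058 pp.
The human-capital index: 0.28 × 4.4 = 1.232 pp.
Labor input: 0.43 × (-1.3) = -0.559 pp.
TFP growth = 3.9 − 0.731 = 3.169%.

TFP growth was 3.169%.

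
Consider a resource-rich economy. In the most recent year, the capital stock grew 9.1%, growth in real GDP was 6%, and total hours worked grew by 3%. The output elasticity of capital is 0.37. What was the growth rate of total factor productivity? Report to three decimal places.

0.743%

Labor's share = 1 − 0.37 = 0.63.
The capital stock: 0.37 × 9.1 = 3.367 pp.
Total hours worked: 0.63 × 3 = 1.89 pp.
TFP growth = 6 − 5.257 = 0.743%.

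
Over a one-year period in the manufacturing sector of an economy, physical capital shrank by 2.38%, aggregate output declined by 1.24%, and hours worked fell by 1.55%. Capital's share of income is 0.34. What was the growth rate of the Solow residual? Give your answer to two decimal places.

The Solow residual grew 0.59%.

Labor's share = 1 − 0.34 = 0.66.
Physical capital: 0.34 × (-2.38) = -0.8092 pp.
Hours worked: 0.66 × (-1.55) = -1.023 pp.
TFP growth = -1.24 + 1.8322 = 0.5922%.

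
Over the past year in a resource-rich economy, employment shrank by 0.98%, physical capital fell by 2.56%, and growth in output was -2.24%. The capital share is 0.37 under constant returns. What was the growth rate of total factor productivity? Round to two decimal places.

-0.68%

Labor's share = 1 − 0.37 = 0.63.
Physical capital: 0.37 × (-2.56) = -0.9472 pp.
Employment: 0.63 × (-0.98) = -0.6174 pp.
TFP growth = -2.24 + 1.5646 = -0.6754%.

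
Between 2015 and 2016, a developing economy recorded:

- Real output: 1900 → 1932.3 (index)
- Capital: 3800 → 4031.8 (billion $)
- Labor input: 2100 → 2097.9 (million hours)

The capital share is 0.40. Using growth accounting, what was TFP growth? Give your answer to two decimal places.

Real output growth = (1932.3 − 1900) / 1900 = 1.7%.
Capital growth = (4031.8 − 3800) / 3800 = 6.1%.
Labor input growth = (2097.9 − 2100) / 2100 = -0.1%.
Labor's share = 1 − 0.4 = 0.6.
Capital: 0.4 × 6.1 = 2.44 pp.
Labor input: 0.6 × (-0.1) = -0.06 pp.
TFP growth = 1.7 − 2.38 = -0.68%.

-0.68%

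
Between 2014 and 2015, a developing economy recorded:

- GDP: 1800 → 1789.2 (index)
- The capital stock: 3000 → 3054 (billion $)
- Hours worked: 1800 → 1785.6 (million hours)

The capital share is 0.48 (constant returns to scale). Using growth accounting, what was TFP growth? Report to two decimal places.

GDP growth = (1789.2 − 1800) / 1800 = -0.6%.
The capital stock growth = (3054 − 3000) / 3000 = 1.8%.
Hours worked growth = (1785.6 − 1800) / 1800 = -0.8%.
Labor's share = 1 − 0.48 = 0.52.
The capital stock: 0.48 × 1.8 = 0.864 pp.
Hours worked: 0.52 × (-0.8) = -0.416 pp.
TFP growth = -0.6 − 0.448 = -1.048%.

-1.05%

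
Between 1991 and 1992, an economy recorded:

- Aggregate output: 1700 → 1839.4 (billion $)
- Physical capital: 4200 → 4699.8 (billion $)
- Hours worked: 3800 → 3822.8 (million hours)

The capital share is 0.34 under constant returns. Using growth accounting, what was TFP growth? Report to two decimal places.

3.76%

Aggregate output growth = (1839.4 − 1700) / 1700 = 8.2%.
Physical capital growth = (4699.8 − 4200) / 4200 = 11.9%.
Hours worked growth = (3822.8 − 3800) / 3800 = 0.6%.
Labor's share = 1 − 0.34 = 0.66.
Physical capital: 0.34 × 11.9 = 4.046 pp.
Hours worked: 0.66 × 0.6 = 0.396 pp.
TFP growth = 8.2 − 4.442 = 3.758%.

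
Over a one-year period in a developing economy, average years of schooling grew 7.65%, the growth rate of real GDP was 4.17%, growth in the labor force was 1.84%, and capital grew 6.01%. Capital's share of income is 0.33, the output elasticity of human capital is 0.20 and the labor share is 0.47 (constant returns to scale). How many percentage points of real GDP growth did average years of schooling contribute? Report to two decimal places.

1.53 pp

Contribution = share × growth = 0.2 × 7.65 = 1.53 pp.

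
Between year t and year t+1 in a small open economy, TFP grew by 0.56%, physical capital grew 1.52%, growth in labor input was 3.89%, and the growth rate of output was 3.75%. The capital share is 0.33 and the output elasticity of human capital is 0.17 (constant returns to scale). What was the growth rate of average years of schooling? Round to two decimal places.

Labor's share = 1 − 0.33 − 0.17 = 0.5.
gY = gA + 0.33×1.52 + 0.5×3.89 + 0.17×g.
0.17×g = 3.75 − 0.56 − 2.4466 = 0.7434.
g = 0.7434 / 0.17 = 4.3729%.

4.37%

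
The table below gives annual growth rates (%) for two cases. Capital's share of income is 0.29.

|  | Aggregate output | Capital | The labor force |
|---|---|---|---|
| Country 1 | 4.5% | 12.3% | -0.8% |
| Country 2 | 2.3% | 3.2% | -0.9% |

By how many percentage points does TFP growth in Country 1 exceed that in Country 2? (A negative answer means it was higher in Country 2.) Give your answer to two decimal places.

Labor's share = 1 − 0.29 = 0.71.
Country 1: TFP = 4.5 − 3.567 + 0.568 = 1.501%.
Country 2: TFP = 2.3 − 0.928 + 0.639 = 2.011%.
Difference = 1.501 − (2.011) = -0.51 pp.

-0.51 percentage points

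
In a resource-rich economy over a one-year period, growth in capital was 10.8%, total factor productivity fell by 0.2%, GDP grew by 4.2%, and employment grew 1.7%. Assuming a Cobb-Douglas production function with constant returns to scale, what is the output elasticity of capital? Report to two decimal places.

The output elasticity of capital is 0.30.

gY = gA + α·gK + (1−α)·gL, so gY − gA − gL = α(gK − gL).
4.2 + 0.2 − 1.7 = α × (10.8 − 1.7).
2.7 = 9.1 α, so α = 0.2967.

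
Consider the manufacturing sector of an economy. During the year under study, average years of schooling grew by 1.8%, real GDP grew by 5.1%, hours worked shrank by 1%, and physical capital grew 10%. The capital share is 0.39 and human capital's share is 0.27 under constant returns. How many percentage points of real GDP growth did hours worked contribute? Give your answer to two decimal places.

-0.34 pp

Labor's share = 1 − 0.39 − 0.27 = 0.34.
Contribution = share × growth = 0.34 × (-1) = -0.34 pp.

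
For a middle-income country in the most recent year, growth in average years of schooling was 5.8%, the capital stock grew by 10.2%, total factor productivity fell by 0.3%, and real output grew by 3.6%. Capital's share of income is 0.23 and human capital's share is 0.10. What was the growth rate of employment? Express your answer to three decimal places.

Labor's share = 1 − 0.23 − 0.1 = 0.67.
gY = gA + 0.23×10.2 + 0.1×5.8 + 0.67×g.
0.67×g = 3.6 + 0.3 − 2.926 = 0.974.
g = 0.974 / 0.67 = 1.45373%.

1.454%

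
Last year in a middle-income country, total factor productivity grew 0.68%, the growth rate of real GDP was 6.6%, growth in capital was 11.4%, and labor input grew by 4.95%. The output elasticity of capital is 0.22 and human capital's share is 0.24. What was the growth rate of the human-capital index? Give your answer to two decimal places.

The human-capital index grew 3.08%.

Labor's share = 1 − 0.22 − 0.24 = 0.54.
gY = gA + 0.22×11.4 + 0.54×4.95 + 0.24×g.
0.24×g = 6.6 − 0.68 − 5.181 = 0.739.
g = 0.739 / 0.24 = 3.0792%.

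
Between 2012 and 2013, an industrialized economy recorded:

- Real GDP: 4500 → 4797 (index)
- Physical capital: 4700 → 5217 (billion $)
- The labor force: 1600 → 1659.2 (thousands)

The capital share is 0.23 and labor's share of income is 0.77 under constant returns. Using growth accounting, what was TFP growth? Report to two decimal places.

Real GDP growth = (4797 − 4500) / 4500 = 6.6%.
Physical capital growth = (5217 − 4700) / 4700 = 11%.
The labor force growth = (1659.2 − 1600) / 1600 = 3.7%.
Labor's share = 1 − 0.23 = 0.77.
Physical capital: 0.23 × 11 = 2.53 pp.
The labor force: 0.77 × 3.7 = 2.849 pp.
TFP growth = 6.6 − 5.379 = 1.221%.

1.22%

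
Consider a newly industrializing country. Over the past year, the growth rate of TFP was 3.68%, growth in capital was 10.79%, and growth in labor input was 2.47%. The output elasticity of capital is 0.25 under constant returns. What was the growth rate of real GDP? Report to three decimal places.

Real GDP grew 8.230%.

Labor's share = 1 − 0.25 = 0.75.
Capital: 0.25 × 10.79 = 2.6975 pp.
Labor input: 0.75 × 2.47 = 1.8525 pp.
Output growth = 3.68 + 4.55 = 8.23%.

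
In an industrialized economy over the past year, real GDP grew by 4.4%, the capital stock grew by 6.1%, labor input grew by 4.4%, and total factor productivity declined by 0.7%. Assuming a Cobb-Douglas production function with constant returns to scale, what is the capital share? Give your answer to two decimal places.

The capital share is 0.41.

gY = gA + α·gK + (1−α)·gL, so gY − gA − gL = α(gK − gL).
4.4 + 0.7 − 4.4 = α × (6.1 − 4.4).
0.7 = 1.7 α, so α = 0.4118.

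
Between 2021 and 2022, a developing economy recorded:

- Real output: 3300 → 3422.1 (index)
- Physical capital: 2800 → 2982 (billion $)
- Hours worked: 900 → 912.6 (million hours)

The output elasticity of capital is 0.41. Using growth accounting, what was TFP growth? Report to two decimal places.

TFP grew 0.21%.

Real output growth = (3422.1 − 3300) / 3300 = 3.7%.
Physical capital growth = (2982 − 2800) / 2800 = 6.5%.
Hours worked growth = (912.6 − 900) / 900 = 1.4%.
Labor's share = 1 − 0.41 = 0.59.
Physical capital: 0.41 × 6.5 = 2.665 pp.
Hours worked: 0.59 × 1.4 = 0.826 pp.
TFP growth = 3.7 − 3.491 = 0.209%.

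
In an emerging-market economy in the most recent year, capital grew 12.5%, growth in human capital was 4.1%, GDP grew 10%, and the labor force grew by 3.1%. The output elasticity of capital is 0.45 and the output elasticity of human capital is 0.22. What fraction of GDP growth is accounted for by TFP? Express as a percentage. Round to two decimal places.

24.50%

Labor's share = 1 − 0.45 − 0.22 = 0.33.
Capital: 0.45 × 12.5 = 5.625 pp.
Human capital: 0.22 × 4.1 = 0.902 pp.
The labor force: 0.33 × 3.1 = 1.023 pp.
TFP growth = 10 − 7.55 = 2.45%.
TFP share of growth = 2.45 / 10 × 100 = 24.5%.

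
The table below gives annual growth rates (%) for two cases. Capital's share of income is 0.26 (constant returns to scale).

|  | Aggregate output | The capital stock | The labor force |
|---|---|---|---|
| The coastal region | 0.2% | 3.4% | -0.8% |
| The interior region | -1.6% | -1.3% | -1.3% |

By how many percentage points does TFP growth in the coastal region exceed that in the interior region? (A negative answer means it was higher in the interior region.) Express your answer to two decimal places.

Labor's share = 1 − 0.26 = 0.74.
The coastal region: TFP = 0.2 − 0.884 + 0.592 = -0.092%.
The interior region: TFP = -1.6 + 0.338 + 0.962 = -0.3%.
Difference = -0.092 − (-0.3) = 0.208 pp.

0.21 percentage points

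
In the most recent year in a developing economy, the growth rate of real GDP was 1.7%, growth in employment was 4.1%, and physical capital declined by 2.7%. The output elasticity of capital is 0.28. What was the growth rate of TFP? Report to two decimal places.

Labor's share = 1 − 0.28 = 0.72.
Physical capital: 0.28 × (-2.7) = -0.756 pp.
Employment: 0.72 × 4.1 = 2.952 pp.
TFP growth = 1.7 − 2.196 = -0.496%.

-0.50%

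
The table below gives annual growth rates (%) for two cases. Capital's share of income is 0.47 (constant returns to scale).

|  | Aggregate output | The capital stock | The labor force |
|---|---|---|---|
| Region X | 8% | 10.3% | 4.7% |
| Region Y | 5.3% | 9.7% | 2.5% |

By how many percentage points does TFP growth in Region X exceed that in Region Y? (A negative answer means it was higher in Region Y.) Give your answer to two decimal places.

1.25 percentage points

Labor's share = 1 − 0.47 = 0.53.
Region X: TFP = 8 − 4.841 − 2.491 = 0.668%.
Region Y: TFP = 5.3 − 4.559 − 1.325 = -0.584%.
Difference = 0.668 − (-0.584) = 1.252 pp.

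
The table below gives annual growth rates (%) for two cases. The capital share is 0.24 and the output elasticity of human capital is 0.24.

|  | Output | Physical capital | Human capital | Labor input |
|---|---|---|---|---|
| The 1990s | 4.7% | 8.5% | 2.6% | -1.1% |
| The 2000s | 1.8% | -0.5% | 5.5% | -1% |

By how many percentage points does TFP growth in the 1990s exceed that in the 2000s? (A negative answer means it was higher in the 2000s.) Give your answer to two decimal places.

1.49 percentage points

Labor's share = 1 − 0.24 − 0.24 = 0.52.
The 1990s: TFP = 4.7 − 2.04 − 0.624 + 0.572 = 2.608%.
The 2000s: TFP = 1.8 + 0.12 − 1.32 + 0.52 = 1.12%.
Difference = 2.608 − (1.12) = 1.488 pp.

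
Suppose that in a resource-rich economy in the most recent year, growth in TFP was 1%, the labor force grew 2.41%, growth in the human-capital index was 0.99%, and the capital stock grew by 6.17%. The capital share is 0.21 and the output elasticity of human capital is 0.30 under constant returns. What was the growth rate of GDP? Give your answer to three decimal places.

Labor's share = 1 − 0.21 − 0.3 = 0.49.
The capital stock: 0.21 × 6.17 = 1.2957 pp.
The human-capital index: 0.3 × 0.99 = 0.297 pp.
The labor force: 0.49 × 2.41 = 1.1809 pp.
Output growth = 1 + 2.7736 = 3.7736%.

GDP grew 3.774%.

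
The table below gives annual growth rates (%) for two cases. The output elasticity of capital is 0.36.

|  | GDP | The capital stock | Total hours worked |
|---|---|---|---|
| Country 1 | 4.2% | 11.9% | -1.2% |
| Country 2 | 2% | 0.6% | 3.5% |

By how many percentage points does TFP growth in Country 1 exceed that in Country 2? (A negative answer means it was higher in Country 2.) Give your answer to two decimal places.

Labor's share = 1 − 0.36 = 0.64.
Country 1: TFP = 4.2 − 4.284 + 0.768 = 0.684%.
Country 2: TFP = 2 − 0.216 − 2.24 = -0.456%.
Difference = 0.684 − (-0.456) = 1.14 pp.

1.14 percentage points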